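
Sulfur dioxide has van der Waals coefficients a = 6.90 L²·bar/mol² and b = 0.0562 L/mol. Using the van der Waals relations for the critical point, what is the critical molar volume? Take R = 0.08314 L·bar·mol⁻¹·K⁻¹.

For a van der Waals gas, V_m,c = 3b.
V_m,c = 3×0.0562 = 0.1686 L/mol

V_m,c ≈ 0.1686 L/mol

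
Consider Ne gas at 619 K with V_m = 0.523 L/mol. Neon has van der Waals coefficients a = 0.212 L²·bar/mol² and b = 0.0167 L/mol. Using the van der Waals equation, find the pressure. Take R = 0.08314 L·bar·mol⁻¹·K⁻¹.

P ≈ 100.9 bar

P = RT/(V_m − b) − a/V_m²
RT/(V_m − b) = (0.08314)(619)/(0.523 − 0.0167) = 51.464/0.50630 = 101.65 bar
a/V_m² = 0.212/(0.523)² = 0.77505 bar
P = 101.65 − 0.77505 = 100.9 bar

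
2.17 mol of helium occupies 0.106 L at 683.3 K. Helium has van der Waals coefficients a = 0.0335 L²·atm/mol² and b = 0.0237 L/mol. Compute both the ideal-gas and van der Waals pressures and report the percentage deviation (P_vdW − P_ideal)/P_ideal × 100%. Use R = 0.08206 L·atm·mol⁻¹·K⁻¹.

Ideal: P_ideal = nRT/V = (2.17)(0.08206)(683.3)/0.106 = 1147.88 atm
vdW: P = nRT/(V − nb) − a n²/V² = 121.675/0.0545710 − 0.157748/0.0112360 = 2229.66 − 14.0395 = 2215.62 atm
% deviation = (2215.62 − 1147.88)/1147.88 × 100% = 93.02%

93.02 %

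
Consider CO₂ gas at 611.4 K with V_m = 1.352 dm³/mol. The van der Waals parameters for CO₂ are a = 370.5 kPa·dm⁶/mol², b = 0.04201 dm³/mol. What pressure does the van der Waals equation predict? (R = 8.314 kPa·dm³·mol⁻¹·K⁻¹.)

P = RT/(V_m − b) − a/V_m²
RT/(V_m − b) = (8.314)(611.4)/(1.352 − 0.04201) = 5083.2/1.3100 = 3880.3 kPa
a/V_m² = 370.5/(1.352)² = 202.69 kPa
P = 3880.3 − 202.69 = 3678 kPa

P ≈ 3678 kPa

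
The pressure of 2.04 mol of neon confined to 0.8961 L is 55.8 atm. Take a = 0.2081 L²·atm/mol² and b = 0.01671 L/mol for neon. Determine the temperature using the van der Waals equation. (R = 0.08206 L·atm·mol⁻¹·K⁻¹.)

T = (P + a n²/V²)(V − nb)/(nR)
P + a n²/V² = 55.8 + (0.2081)(2.04)²/(0.8961)² = 56.878 atm
V − nb = 0.8961 − (2.04)(0.01671) = 0.86201 L
T = (56.878)(0.86201)/((2.04)(0.08206)) = 292.9 K

T ≈ 292.9 K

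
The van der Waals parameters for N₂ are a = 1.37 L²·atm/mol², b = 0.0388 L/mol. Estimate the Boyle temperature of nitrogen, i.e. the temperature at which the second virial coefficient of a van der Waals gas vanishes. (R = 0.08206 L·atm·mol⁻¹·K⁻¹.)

T_B ≈ 430.3 K

For a van der Waals gas the second virial coefficient B₂ = b − a/(RT) vanishes at T_B = a/(Rb).
T_B = 1.37/(0.08206×0.0388) = 1.37/0.0031839 = 430.3 K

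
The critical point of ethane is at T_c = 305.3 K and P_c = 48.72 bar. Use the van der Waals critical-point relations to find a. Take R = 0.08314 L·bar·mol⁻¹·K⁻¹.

From T_c = 8a/(27Rb) and P_c = a/(27b²): a = 27 R² T_c²/(64 P_c).
a = 27×(0.08314)²×(305.3)²/(64×48.72) = 17396/3118.1 = 5.579 L²·bar/mol²

a ≈ 5.579 L²·bar/mol²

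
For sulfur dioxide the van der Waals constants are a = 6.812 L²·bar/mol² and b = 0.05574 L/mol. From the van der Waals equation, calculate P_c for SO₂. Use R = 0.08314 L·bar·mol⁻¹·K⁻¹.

For a van der Waals gas, P_c = a/(27b²).
P_c = 6.812/(27×(0.05574)²) = 6.812/0.083888 = 81.20 bar

P_c ≈ 81.20 bar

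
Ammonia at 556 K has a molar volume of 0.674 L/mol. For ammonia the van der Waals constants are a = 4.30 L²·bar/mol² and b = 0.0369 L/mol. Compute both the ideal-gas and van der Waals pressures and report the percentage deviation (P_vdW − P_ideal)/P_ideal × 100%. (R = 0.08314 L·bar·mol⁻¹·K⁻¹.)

-8.01 %

Ideal: P_ideal = RT/V_m = (0.08314)(556)/0.674 = 68.5843 bar
vdW: P = RT/(V_m − b) − a/V_m² = 46.2258/0.637100 − 4.30/0.454276 = 72.5566 − 9.46561 = 63.0910 bar
% deviation = (63.0910 − 68.5843)/68.5843 × 100% = -8.01%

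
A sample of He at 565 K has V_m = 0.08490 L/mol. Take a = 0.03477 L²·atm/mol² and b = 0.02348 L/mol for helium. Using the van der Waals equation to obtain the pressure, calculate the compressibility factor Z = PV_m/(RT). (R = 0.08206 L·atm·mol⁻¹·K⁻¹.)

P = RT/(V_m − b) − a/V_m² = (0.08206)(565)/(0.08490 − 0.02348) − 0.03477/(0.08490)²
  = 46.364/0.061420 − 4.8238 = 754.87 − 4.8238 = 750.05 atm
Z = PV_m/(RT) = (750.05)(0.08490)/((0.08206)(565)) = 63.679/46.364 = 1.373

Z ≈ 1.373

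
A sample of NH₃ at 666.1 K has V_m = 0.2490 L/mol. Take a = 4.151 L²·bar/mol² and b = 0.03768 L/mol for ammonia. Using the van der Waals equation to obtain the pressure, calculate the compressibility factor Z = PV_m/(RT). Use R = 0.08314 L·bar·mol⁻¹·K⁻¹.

P = RT/(V_m − b) − a/V_m² = (0.08314)(666.1)/(0.2490 − 0.03768) − 4.151/(0.2490)²
  = 55.380/0.21132 − 66.951 = 262.07 − 66.951 = 195.12 bar
Z = PV_m/(RT) = (195.12)(0.2490)/((0.08314)(666.1)) = 48.585/55.380 = 0.8773

Z ≈ 0.8773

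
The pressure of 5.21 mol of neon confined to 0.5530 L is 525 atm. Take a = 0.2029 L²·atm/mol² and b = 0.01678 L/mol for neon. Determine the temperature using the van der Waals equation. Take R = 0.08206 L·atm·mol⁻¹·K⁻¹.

T = (P + a n²/V²)(V − nb)/(nR)
P + a n²/V² = 525 + (0.2029)(5.21)²/(0.5530)² = 543.01 atm
V − nb = 0.5530 − (5.21)(0.01678) = 0.46558 L
T = (543.01)(0.46558)/((5.21)(0.08206)) = 591.3 K

T ≈ 591.3 K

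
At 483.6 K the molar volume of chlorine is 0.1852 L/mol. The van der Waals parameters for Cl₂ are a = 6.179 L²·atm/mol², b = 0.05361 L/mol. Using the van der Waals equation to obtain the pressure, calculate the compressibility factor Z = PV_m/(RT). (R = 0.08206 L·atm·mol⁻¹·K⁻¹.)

Z ≈ 0.5667

P = RT/(V_m − b) − a/V_m² = (0.08206)(483.6)/(0.1852 − 0.05361) − 6.179/(0.1852)²
  = 39.684/0.13159 − 180.15 = 301.57 − 180.15 = 121.42 atm
Z = PV_m/(RT) = (121.42)(0.1852)/((0.08206)(483.6)) = 22.487/39.684 = 0.5667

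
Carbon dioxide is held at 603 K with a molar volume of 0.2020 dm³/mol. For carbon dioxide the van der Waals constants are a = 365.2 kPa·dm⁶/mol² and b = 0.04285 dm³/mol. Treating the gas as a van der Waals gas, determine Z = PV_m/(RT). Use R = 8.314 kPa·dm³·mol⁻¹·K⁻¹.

P = RT/(V_m − b) − a/V_m² = (8.314)(603)/(0.2020 − 0.04285) − 365.2/(0.2020)²
  = 5013.3/0.15915 − 8950.1 = 31500 − 8950.1 = 22550 kPa
Z = PV_m/(RT) = (22550)(0.2020)/((8.314)(603)) = 4555.1/5013.3 = 0.9086

Z ≈ 0.9086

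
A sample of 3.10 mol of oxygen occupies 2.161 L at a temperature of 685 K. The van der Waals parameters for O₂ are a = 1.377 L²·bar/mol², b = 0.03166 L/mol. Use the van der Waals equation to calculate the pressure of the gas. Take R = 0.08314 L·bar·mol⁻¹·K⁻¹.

P = nRT/(V − nb) − a n²/V²
nRT/(V − nb) = (3.10)(0.08314)(685)/(2.161 − 3.10×0.03166) = 176.55/2.0629 = 85.583 bar
a n²/V² = (1.377)(3.10)²/(2.161)² = 2.8337 bar
P = 85.583 − 2.8337 = 82.75 bar

P ≈ 82.75 bar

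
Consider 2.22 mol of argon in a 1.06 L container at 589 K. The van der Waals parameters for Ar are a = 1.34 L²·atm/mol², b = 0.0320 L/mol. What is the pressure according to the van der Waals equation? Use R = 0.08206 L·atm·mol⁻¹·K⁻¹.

P ≈ 102.6 atm

P = nRT/(V − nb) − a n²/V²
nRT/(V − nb) = (2.22)(0.08206)(589)/(1.06 − 2.22×0.0320) = 107.30/0.98896 = 108.50 atm
a n²/V² = (1.34)(2.22)²/(1.06)² = 5.8776 atm
P = 108.50 − 5.8776 = 102.6 atm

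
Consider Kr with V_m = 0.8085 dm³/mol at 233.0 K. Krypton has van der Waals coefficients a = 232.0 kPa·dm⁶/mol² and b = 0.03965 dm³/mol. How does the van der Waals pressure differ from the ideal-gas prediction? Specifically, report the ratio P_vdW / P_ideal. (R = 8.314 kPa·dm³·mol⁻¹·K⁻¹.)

P_vdW / P_ideal ≈ 0.9034

Ideal: P_ideal = RT/V_m = (8.314)(233.0)/0.8085 = 2396.00 kPa
vdW: P = RT/(V_m − b) − a/V_m² = 1937.16/0.768850 − 232.0/0.653672 = 2519.56 − 354.918 = 2164.64 kPa
Ratio = 2164.64/2396.00 = 0.9034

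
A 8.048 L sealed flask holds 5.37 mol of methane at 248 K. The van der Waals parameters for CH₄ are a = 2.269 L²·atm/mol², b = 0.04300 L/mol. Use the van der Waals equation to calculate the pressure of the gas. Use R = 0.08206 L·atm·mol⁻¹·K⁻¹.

P ≈ 12.97 atm

P = nRT/(V − nb) − a n²/V²
nRT/(V − nb) = (5.37)(0.08206)(248)/(8.048 − 5.37×0.04300) = 109.28/7.8171 = 13.980 atm
a n²/V² = (2.269)(5.37)²/(8.048)² = 1.0102 atm
P = 13.980 − 1.0102 = 12.97 atm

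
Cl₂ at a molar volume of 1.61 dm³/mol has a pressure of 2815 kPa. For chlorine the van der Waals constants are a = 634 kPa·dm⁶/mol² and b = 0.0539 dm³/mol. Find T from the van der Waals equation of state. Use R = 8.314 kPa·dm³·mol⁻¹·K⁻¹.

T = (P + a/V_m²)(V_m − b)/R
P + a/V_m² = 2815 + 634/(1.61)² = 3059.6 kPa
V_m − b = 1.61 − 0.0539 = 1.5561 dm³/mol
T = (3059.6)(1.5561)/8.314 = 572.7 K

T ≈ 572.7 K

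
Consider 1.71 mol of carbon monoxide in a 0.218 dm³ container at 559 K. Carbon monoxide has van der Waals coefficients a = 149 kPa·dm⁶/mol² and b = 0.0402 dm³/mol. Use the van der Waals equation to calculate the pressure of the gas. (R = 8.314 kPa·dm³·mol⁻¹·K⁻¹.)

P = nRT/(V − nb) − a n²/V²
nRT/(V − nb) = (1.71)(8.314)(559)/(0.218 − 1.71×0.0402) = 7947.3/0.14926 = 53245 kPa
a n²/V² = (149)(1.71)²/(0.218)² = 9167.8 kPa
P = 53245 − 9167.8 = 44077 kPa

P ≈ 44077 kPa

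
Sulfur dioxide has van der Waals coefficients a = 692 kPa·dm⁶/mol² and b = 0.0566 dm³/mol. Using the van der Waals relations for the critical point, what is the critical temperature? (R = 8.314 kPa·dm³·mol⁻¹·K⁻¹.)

T_c ≈ 435.7 K

For a van der Waals gas, T_c = 8a/(27Rb).
T_c = 8×692/(27×8.314×0.0566) = 5536.0/12.705 = 435.7 K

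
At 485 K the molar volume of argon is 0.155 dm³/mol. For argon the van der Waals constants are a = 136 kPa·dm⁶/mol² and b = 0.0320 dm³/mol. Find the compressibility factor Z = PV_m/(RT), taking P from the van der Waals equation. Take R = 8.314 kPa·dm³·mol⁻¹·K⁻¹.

Z ≈ 1.043

P = RT/(V_m − b) − a/V_m² = (8.314)(485)/(0.155 − 0.0320) − 136/(0.155)²
  = 4032.3/0.12300 − 5660.8 = 32783 − 5660.8 = 27122 kPa
Z = PV_m/(RT) = (27122)(0.155)/((8.314)(485)) = 4203.9/4032.3 = 1.043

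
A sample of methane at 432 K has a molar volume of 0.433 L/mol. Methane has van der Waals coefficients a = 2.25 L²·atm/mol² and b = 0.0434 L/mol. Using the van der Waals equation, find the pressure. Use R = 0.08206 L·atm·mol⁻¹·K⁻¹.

P ≈ 78.99 atm

P = RT/(V_m − b) − a/V_m²
RT/(V_m − b) = (0.08206)(432)/(0.433 − 0.0434) = 35.450/0.38960 = 90.991 atm
a/V_m² = 2.25/(0.433)² = 12.001 atm
P = 90.991 − 12.001 = 78.99 atm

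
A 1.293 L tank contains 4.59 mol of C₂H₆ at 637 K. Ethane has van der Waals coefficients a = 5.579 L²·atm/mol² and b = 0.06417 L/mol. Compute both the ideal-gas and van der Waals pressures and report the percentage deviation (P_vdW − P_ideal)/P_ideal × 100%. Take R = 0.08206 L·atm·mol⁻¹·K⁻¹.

Ideal: P_ideal = nRT/V = (4.59)(0.08206)(637)/1.293 = 185.560 atm
vdW: P = nRT/(V − nb) − a n²/V² = 239.929/0.998460 − 117.539/1.67185 = 240.299 − 70.3048 = 169.994 atm
% deviation = (169.994 − 185.560)/185.560 × 100% = -8.39%

-8.39 %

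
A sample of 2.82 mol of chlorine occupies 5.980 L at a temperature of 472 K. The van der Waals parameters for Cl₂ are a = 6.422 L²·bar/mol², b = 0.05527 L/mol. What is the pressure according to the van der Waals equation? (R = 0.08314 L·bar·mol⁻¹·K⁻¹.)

P = nRT/(V − nb) − a n²/V²
nRT/(V − nb) = (2.82)(0.08314)(472)/(5.980 − 2.82×0.05527) = 110.66/5.8241 = 19.000 bar
a n²/V² = (6.422)(2.82)²/(5.980)² = 1.4281 bar
P = 19.000 − 1.4281 = 17.57 bar

P ≈ 17.57 bar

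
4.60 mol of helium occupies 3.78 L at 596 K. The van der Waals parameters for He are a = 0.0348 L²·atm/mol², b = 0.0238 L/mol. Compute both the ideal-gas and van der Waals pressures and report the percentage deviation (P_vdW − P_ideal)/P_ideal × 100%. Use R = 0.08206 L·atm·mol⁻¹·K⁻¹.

Ideal: P_ideal = nRT/V = (4.60)(0.08206)(596)/3.78 = 59.5174 atm
vdW: P = nRT/(V − nb) − a n²/V² = 224.976/3.67052 − 0.736368/14.2884 = 61.2927 − 0.0515361 = 61.2412 atm
% deviation = (61.2412 − 59.5174)/59.5174 × 100% = 2.90%

2.90 %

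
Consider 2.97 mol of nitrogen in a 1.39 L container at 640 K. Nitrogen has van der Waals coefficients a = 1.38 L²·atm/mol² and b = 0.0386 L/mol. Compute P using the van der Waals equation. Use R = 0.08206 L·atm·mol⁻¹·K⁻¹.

P ≈ 116.0 atm

P = nRT/(V − nb) − a n²/V²
nRT/(V − nb) = (2.97)(0.08206)(640)/(1.39 − 2.97×0.0386) = 155.98/1.2754 = 122.30 atm
a n²/V² = (1.38)(2.97)²/(1.39)² = 6.3003 atm
P = 122.30 − 6.3003 = 116.0 atm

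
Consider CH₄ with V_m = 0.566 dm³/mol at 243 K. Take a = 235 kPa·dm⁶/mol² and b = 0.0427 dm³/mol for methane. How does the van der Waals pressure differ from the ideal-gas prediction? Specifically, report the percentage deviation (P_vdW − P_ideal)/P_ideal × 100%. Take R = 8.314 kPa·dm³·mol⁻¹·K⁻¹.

-12.39 %

Ideal: P_ideal = RT/V_m = (8.314)(243)/0.566 = 3569.44 kPa
vdW: P = RT/(V_m − b) − a/V_m² = 2020.30/0.523300 − 235/0.320356 = 3860.69 − 733.559 = 3127.13 kPa
% deviation = (3127.13 − 3569.44)/3569.44 × 100% = -12.39%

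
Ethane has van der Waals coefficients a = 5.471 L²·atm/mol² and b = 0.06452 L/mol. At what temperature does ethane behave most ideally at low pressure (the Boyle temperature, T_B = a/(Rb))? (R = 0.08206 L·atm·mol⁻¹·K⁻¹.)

For a van der Waals gas the second virial coefficient B₂ = b − a/(RT) vanishes at T_B = a/(Rb).
T_B = 5.471/(0.08206×0.06452) = 5.471/0.0052945 = 1033 K

T_B ≈ 1033 K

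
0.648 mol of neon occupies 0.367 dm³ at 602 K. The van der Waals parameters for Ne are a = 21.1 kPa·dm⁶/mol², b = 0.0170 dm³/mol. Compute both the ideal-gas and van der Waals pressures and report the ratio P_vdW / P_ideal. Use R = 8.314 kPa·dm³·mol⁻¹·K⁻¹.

P_vdW / P_ideal ≈ 1.024

Ideal: P_ideal = nRT/V = (0.648)(8.314)(602)/0.367 = 8837.22 kPa
vdW: P = nRT/(V − nb) − a n²/V² = 3243.26/0.355984 − 8.85997/0.134689 = 9110.69 − 65.7809 = 9044.91 kPa
Ratio = 9044.91/8837.22 = 1.024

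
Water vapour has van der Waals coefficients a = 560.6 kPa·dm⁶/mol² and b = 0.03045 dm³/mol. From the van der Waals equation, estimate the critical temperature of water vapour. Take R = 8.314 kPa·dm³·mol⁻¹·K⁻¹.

For a van der Waals gas, T_c = 8a/(27Rb).
T_c = 8×560.6/(27×8.314×0.03045) = 4484.8/6.8354 = 656.1 K

T_c ≈ 656.1 K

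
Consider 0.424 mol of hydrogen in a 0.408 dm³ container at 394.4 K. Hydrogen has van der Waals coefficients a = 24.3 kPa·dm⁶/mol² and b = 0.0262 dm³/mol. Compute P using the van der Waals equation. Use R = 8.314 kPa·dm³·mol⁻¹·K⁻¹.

P ≈ 3477 kPa

P = nRT/(V − nb) − a n²/V²
nRT/(V − nb) = (0.424)(8.314)(394.4)/(0.408 − 0.424×0.0262) = 1390.3/0.39689 = 3503.0 kPa
a n²/V² = (24.3)(0.424)²/(0.408)² = 26.243 kPa
P = 3503.0 − 26.243 = 3477 kPa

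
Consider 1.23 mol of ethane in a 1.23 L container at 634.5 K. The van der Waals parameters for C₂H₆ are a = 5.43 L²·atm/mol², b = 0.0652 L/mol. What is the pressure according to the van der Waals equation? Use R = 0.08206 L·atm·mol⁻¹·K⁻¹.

P ≈ 50.27 atm

P = nRT/(V − nb) − a n²/V²
nRT/(V − nb) = (1.23)(0.08206)(634.5)/(1.23 − 1.23×0.0652) = 64.042/1.1498 = 55.698 atm
a n²/V² = (5.43)(1.23)²/(1.23)² = 5.4300 atm
P = 55.698 − 5.4300 = 50.27 atm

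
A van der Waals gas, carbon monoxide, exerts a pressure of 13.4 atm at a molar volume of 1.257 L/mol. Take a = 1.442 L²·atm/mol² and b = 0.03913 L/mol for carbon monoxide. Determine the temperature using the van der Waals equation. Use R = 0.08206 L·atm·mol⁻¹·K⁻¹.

T ≈ 212.4 K

T = (P + a/V_m²)(V_m − b)/R
P + a/V_m² = 13.4 + 1.442/(1.257)² = 14.313 atm
V_m − b = 1.257 − 0.03913 = 1.2179 L/mol
T = (14.313)(1.2179)/0.08206 = 212.4 K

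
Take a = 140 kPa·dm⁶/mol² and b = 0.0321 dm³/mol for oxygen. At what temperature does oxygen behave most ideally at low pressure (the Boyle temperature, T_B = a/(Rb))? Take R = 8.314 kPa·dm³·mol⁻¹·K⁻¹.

For a van der Waals gas the second virial coefficient B₂ = b − a/(RT) vanishes at T_B = a/(Rb).
T_B = 140/(8.314×0.0321) = 140/0.26688 = 524.6 K

T_B ≈ 524.6 K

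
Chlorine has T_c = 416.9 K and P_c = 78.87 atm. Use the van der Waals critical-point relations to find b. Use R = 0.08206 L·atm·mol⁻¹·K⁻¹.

b ≈ 0.05422 L/mol

From T_c = 8a/(27Rb) and P_c = a/(27b²): b = R T_c/(8 P_c).
b = (0.08206)(416.9)/(8×78.87) = 34.211/630.96 = 0.05422 L/mol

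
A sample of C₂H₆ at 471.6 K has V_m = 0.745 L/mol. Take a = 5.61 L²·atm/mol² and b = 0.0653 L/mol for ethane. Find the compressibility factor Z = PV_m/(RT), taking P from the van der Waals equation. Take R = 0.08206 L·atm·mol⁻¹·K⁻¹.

Z ≈ 0.9015

P = RT/(V_m − b) − a/V_m² = (0.08206)(471.6)/(0.745 − 0.0653) − 5.61/(0.745)²
  = 38.699/0.67970 − 10.108 = 56.935 − 10.108 = 46.827 atm
Z = PV_m/(RT) = (46.827)(0.745)/((0.08206)(471.6)) = 34.886/38.699 = 0.9015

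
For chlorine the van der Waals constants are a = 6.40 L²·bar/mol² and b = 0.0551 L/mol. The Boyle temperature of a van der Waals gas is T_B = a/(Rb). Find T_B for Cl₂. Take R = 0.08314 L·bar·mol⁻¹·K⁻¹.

T_B ≈ 1397 K

For a van der Waals gas the second virial coefficient B₂ = b − a/(RT) vanishes at T_B = a/(Rb).
T_B = 6.40/(0.08314×0.0551) = 6.40/0.0045810 = 1397 K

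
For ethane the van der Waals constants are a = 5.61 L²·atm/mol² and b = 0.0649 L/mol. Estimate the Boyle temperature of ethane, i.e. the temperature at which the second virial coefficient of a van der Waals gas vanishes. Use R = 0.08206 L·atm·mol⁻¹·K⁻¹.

For a van der Waals gas the second virial coefficient B₂ = b − a/(RT) vanishes at T_B = a/(Rb).
T_B = 5.61/(0.08206×0.0649) = 5.61/0.0053257 = 1053 K

T_B ≈ 1053 K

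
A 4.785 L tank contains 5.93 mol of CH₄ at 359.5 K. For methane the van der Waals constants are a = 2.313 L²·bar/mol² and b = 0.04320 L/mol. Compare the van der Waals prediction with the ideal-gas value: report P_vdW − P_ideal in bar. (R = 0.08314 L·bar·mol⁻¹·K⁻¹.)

Ideal: P_ideal = nRT/V = (5.93)(0.08314)(359.5)/4.785 = 37.0409 bar
vdW: P = nRT/(V − nb) − a n²/V² = 177.241/4.52882 − 81.3364/22.8962 = 39.1362 − 3.55240 = 35.5838 bar
ΔP = 35.5838 − 37.0409 = -1.457 bar

ΔP ≈ -1.457 bar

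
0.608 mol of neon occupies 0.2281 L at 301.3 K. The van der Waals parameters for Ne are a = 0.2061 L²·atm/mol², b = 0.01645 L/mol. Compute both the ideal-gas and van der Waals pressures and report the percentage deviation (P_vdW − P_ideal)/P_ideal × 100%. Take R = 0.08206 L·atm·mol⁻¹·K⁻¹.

2.36 %

Ideal: P_ideal = nRT/V = (0.608)(0.08206)(301.3)/0.2281 = 65.9036 atm
vdW: P = nRT/(V − nb) − a n²/V² = 15.0326/0.218098 − 0.0761878/0.0520296 = 68.9259 − 1.46432 = 67.4616 atm
% deviation = (67.4616 − 65.9036)/65.9036 × 100% = 2.36%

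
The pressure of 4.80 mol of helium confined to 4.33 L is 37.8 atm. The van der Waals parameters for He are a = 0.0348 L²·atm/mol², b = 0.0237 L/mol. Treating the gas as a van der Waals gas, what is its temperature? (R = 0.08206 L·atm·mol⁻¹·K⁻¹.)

T = (P + a n²/V²)(V − nb)/(nR)
P + a n²/V² = 37.8 + (0.0348)(4.80)²/(4.33)² = 37.843 atm
V − nb = 4.33 − (4.80)(0.0237) = 4.2162 L
T = (37.843)(4.2162)/((4.80)(0.08206)) = 405.1 K

T ≈ 405.1 K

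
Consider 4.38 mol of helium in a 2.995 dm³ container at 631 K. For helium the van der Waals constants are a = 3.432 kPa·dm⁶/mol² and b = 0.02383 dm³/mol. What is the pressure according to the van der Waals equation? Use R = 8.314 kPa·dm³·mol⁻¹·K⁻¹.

P = nRT/(V − nb) − a n²/V²
nRT/(V − nb) = (4.38)(8.314)(631)/(2.995 − 4.38×0.02383) = 22978/2.8906 = 7949.2 kPa
a n²/V² = (3.432)(4.38)²/(2.995)² = 7.3401 kPa
P = 7949.2 − 7.3401 = 7942 kPa

P ≈ 7942 kPa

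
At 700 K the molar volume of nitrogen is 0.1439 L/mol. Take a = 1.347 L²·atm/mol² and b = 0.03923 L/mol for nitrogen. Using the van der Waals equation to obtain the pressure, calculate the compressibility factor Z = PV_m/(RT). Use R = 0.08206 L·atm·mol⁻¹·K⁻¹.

Z ≈ 1.212

P = RT/(V_m − b) − a/V_m² = (0.08206)(700)/(0.1439 − 0.03923) − 1.347/(0.1439)²
  = 57.442/0.10467 − 65.050 = 548.79 − 65.050 = 483.74 atm
Z = PV_m/(RT) = (483.74)(0.1439)/((0.08206)(700)) = 69.610/57.442 = 1.212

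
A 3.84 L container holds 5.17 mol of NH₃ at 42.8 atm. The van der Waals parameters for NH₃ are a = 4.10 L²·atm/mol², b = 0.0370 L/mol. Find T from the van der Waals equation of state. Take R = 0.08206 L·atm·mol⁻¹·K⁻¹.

T = (P + a n²/V²)(V − nb)/(nR)
P + a n²/V² = 42.8 + (4.10)(5.17)²/(3.84)² = 50.232 atm
V − nb = 3.84 − (5.17)(0.0370) = 3.6487 L
T = (50.232)(3.6487)/((5.17)(0.08206)) = 432.0 K

T ≈ 432.0 K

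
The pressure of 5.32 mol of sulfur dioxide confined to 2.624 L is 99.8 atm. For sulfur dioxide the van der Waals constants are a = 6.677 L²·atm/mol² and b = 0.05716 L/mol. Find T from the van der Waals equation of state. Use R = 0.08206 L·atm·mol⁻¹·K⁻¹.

T = (P + a n²/V²)(V − nb)/(nR)
P + a n²/V² = 99.8 + (6.677)(5.32)²/(2.624)² = 127.25 atm
V − nb = 2.624 − (5.32)(0.05716) = 2.3199 L
T = (127.25)(2.3199)/((5.32)(0.08206)) = 676.2 K

T ≈ 676.2 K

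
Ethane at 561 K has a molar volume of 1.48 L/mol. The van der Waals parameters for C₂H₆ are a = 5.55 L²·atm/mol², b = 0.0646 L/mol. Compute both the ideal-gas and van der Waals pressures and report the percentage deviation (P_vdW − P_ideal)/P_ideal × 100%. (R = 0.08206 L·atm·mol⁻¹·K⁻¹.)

-3.58 %

Ideal: P_ideal = RT/V_m = (0.08206)(561)/1.48 = 31.1052 atm
vdW: P = RT/(V_m − b) − a/V_m² = 46.0357/1.41540 − 5.55/2.19040 = 32.5249 − 2.53378 = 29.9911 atm
% deviation = (29.9911 − 31.1052)/31.1052 × 100% = -3.58%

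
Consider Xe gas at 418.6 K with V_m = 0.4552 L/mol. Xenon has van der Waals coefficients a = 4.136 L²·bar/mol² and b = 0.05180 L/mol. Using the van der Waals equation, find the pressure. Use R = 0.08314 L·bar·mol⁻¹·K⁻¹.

P = RT/(V_m − b) − a/V_m²
RT/(V_m − b) = (0.08314)(418.6)/(0.4552 − 0.05180) = 34.802/0.40340 = 86.272 bar
a/V_m² = 4.136/(0.4552)² = 19.961 bar
P = 86.272 − 19.961 = 66.31 bar

P ≈ 66.31 bar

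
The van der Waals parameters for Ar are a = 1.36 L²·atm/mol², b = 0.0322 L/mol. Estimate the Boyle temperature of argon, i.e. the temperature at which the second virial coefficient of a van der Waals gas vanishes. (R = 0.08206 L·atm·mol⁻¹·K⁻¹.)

T_B ≈ 514.7 K

For a van der Waals gas the second virial coefficient B₂ = b − a/(RT) vanishes at T_B = a/(Rb).
T_B = 1.36/(0.08206×0.0322) = 1.36/0.0026423 = 514.7 K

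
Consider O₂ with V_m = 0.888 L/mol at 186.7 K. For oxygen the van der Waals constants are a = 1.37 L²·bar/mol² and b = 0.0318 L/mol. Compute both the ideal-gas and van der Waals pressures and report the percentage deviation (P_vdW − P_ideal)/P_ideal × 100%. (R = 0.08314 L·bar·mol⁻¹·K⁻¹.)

Ideal: P_ideal = RT/V_m = (0.08314)(186.7)/0.888 = 17.4800 bar
vdW: P = RT/(V_m − b) − a/V_m² = 15.5222/0.856200 − 1.37/0.788544 = 18.1292 − 1.73738 = 16.3918 bar
% deviation = (16.3918 − 17.4800)/17.4800 × 100% = -6.23%

-6.23 %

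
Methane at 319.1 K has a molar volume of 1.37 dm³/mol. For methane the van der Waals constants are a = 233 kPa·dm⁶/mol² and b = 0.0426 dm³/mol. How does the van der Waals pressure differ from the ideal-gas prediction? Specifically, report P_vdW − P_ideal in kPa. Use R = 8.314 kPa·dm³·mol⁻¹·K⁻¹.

ΔP ≈ -62.0 kPa

Ideal: P_ideal = RT/V_m = (8.314)(319.1)/1.37 = 1936.49 kPa
vdW: P = RT/(V_m − b) − a/V_m² = 2653.00/1.32740 − 233/1.87690 = 1998.64 − 124.141 = 1874.50 kPa
ΔP = 1874.50 − 1936.49 = -62.0 kPa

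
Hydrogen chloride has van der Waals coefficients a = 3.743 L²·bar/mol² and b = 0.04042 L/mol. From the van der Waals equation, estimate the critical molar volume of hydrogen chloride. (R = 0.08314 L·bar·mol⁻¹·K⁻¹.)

V_m,c ≈ 0.1213 L/mol

For a van der Waals gas, V_m,c = 3b.
V_m,c = 3×0.04042 = 0.1213 L/mol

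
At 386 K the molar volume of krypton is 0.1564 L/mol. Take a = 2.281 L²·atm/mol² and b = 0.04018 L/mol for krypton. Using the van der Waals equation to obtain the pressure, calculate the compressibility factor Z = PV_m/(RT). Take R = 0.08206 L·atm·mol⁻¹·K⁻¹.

P = RT/(V_m − b) − a/V_m² = (0.08206)(386)/(0.1564 − 0.04018) − 2.281/(0.1564)²
  = 31.675/0.11622 − 93.251 = 272.54 − 93.251 = 179.29 atm
Z = PV_m/(RT) = (179.29)(0.1564)/((0.08206)(386)) = 28.041/31.675 = 0.8853

Z ≈ 0.8853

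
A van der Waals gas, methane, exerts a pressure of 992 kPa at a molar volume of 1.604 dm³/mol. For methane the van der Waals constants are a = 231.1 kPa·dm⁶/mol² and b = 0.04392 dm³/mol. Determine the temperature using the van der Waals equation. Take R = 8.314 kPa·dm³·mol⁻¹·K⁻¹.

T ≈ 203.0 K

T = (P + a/V_m²)(V_m − b)/R
P + a/V_m² = 992 + 231.1/(1.604)² = 1081.8 kPa
V_m − b = 1.604 − 0.04392 = 1.5601 dm³/mol
T = (1081.8)(1.5601)/8.314 = 203.0 K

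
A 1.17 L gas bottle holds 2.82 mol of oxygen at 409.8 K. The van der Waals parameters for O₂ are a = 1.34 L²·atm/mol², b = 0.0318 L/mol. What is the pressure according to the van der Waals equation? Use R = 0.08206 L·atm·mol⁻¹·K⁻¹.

P = nRT/(V − nb) − a n²/V²
nRT/(V − nb) = (2.82)(0.08206)(409.8)/(1.17 − 2.82×0.0318) = 94.831/1.0803 = 87.782 atm
a n²/V² = (1.34)(2.82)²/(1.17)² = 7.7845 atm
P = 87.782 − 7.7845 = 80.00 atm

P ≈ 80.00 atm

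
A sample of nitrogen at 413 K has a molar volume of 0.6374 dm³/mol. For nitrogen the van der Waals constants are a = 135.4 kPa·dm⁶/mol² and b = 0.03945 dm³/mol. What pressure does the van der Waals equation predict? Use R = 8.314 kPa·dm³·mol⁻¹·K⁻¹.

P = RT/(V_m − b) − a/V_m²
RT/(V_m − b) = (8.314)(413)/(0.6374 − 0.03945) = 3433.7/0.59795 = 5742.5 kPa
a/V_m² = 135.4/(0.6374)² = 333.27 kPa
P = 5742.5 − 333.27 = 5409 kPa

P ≈ 5409 kPa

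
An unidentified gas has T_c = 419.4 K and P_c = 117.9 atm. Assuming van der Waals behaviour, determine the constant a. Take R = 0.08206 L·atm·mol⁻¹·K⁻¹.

a ≈ 4.238 L²·atm/mol²

From T_c = 8a/(27Rb) and P_c = a/(27b²): a = 27 R² T_c²/(64 P_c).
a = 27×(0.08206)²×(419.4)²/(64×117.9) = 31980/7545.6 = 4.238 L²·atm/mol²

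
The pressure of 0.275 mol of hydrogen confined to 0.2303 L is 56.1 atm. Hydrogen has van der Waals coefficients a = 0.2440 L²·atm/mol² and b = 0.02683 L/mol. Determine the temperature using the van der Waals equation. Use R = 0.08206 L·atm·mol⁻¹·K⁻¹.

T ≈ 557.6 K

T = (P + a n²/V²)(V − nb)/(nR)
P + a n²/V² = 56.1 + (0.2440)(0.275)²/(0.2303)² = 56.448 atm
V − nb = 0.2303 − (0.275)(0.02683) = 0.22292 L
T = (56.448)(0.22292)/((0.275)(0.08206)) = 557.6 K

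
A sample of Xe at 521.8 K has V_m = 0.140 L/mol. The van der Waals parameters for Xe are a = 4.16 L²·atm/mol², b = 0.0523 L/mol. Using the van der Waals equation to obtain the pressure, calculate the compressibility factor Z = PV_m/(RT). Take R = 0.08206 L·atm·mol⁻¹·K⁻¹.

P = RT/(V_m − b) − a/V_m² = (0.08206)(521.8)/(0.140 − 0.0523) − 4.16/(0.140)²
  = 42.819/0.087700 − 212.24 = 488.24 − 212.24 = 276.00 atm
Z = PV_m/(RT) = (276.00)(0.140)/((0.08206)(521.8)) = 38.640/42.819 = 0.9024

Z ≈ 0.9024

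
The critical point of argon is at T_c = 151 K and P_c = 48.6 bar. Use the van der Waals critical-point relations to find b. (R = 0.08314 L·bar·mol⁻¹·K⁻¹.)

From T_c = 8a/(27Rb) and P_c = a/(27b²): b = R T_c/(8 P_c).
b = (0.08314)(151)/(8×48.6) = 12.554/388.80 = 0.03229 L/mol

b ≈ 0.03229 L/mol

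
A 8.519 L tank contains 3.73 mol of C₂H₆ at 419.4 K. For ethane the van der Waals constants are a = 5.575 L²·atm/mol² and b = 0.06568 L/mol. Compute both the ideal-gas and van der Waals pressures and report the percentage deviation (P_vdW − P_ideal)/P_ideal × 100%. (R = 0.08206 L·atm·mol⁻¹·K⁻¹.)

-4.13 %

Ideal: P_ideal = nRT/V = (3.73)(0.08206)(419.4)/8.519 = 15.0689 atm
vdW: P = nRT/(V − nb) − a n²/V² = 128.372/8.27401 − 77.5644/72.5734 = 15.5151 − 1.06877 = 14.4463 atm
% deviation = (14.4463 − 15.0689)/15.0689 × 100% = -4.13%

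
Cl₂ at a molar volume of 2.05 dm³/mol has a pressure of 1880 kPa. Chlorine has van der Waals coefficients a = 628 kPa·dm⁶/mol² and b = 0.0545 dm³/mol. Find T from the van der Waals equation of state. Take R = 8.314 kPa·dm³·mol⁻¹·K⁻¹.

T = (P + a/V_m²)(V_m − b)/R
P + a/V_m² = 1880 + 628/(2.05)² = 2029.4 kPa
V_m − b = 2.05 − 0.0545 = 1.9955 dm³/mol
T = (2029.4)(1.9955)/8.314 = 487.1 K

T ≈ 487.1 K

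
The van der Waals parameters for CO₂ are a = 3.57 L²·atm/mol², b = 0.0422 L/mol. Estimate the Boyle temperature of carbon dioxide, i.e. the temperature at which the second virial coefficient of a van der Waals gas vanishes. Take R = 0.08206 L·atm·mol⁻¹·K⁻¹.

For a van der Waals gas the second virial coefficient B₂ = b − a/(RT) vanishes at T_B = a/(Rb).
T_B = 3.57/(0.08206×0.0422) = 3.57/0.0034629 = 1031 K

T_B ≈ 1031 K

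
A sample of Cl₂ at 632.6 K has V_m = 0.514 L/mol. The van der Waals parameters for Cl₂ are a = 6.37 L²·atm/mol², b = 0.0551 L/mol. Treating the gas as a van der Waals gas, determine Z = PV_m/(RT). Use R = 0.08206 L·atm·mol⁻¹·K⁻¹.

P = RT/(V_m − b) − a/V_m² = (0.08206)(632.6)/(0.514 − 0.0551) − 6.37/(0.514)²
  = 51.911/0.45890 − 24.111 = 113.12 − 24.111 = 89.01 atm
Z = PV_m/(RT) = (89.01)(0.514)/((0.08206)(632.6)) = 45.751/51.911 = 0.8813

Z ≈ 0.8813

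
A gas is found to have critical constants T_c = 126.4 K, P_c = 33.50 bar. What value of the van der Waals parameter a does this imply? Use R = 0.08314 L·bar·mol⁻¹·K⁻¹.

a ≈ 1.391 L²·bar/mol²

From T_c = 8a/(27Rb) and P_c = a/(27b²): a = 27 R² T_c²/(64 P_c).
a = 27×(0.08314)²×(126.4)²/(64×33.50) = 2981.8/2144.0 = 1.391 L²·bar/mol²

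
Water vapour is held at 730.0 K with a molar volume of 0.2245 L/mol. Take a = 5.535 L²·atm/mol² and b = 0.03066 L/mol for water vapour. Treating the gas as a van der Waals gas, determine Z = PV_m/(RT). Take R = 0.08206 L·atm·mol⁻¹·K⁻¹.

P = RT/(V_m − b) − a/V_m² = (0.08206)(730.0)/(0.2245 − 0.03066) − 5.535/(0.2245)²
  = 59.904/0.19384 − 109.82 = 309.04 − 109.82 = 199.22 atm
Z = PV_m/(RT) = (199.22)(0.2245)/((0.08206)(730.0)) = 44.725/59.904 = 0.7466

Z ≈ 0.7466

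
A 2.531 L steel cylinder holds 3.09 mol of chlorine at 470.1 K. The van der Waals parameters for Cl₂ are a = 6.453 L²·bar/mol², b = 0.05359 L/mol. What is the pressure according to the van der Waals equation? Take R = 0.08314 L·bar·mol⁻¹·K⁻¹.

P ≈ 41.44 bar

P = nRT/(V − nb) − a n²/V²
nRT/(V − nb) = (3.09)(0.08314)(470.1)/(2.531 − 3.09×0.05359) = 120.77/2.3654 = 51.057 bar
a n²/V² = (6.453)(3.09)²/(2.531)² = 9.6182 bar
P = 51.057 − 9.6182 = 41.44 bar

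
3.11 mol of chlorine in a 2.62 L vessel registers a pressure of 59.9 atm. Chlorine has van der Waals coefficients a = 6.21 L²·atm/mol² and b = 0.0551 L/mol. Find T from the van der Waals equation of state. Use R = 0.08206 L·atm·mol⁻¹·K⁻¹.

T = (P + a n²/V²)(V − nb)/(nR)
P + a n²/V² = 59.9 + (6.21)(3.11)²/(2.62)² = 68.650 atm
V − nb = 2.62 − (3.11)(0.0551) = 2.4486 L
T = (68.650)(2.4486)/((3.11)(0.08206)) = 658.7 K

T ≈ 658.7 K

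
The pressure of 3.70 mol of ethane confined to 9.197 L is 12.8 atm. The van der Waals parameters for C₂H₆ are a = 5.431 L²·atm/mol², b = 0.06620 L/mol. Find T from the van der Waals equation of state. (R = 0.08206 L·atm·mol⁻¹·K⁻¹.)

T ≈ 403.3 K

T = (P + a n²/V²)(V − nb)/(nR)
P + a n²/V² = 12.8 + (5.431)(3.70)²/(9.197)² = 13.679 atm
V − nb = 9.197 − (3.70)(0.06620) = 8.9521 L
T = (13.679)(8.9521)/((3.70)(0.08206)) = 403.3 K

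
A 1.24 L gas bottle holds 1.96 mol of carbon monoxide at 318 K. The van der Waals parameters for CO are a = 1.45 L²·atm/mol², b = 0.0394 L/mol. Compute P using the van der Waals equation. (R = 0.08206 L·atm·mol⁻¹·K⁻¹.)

P = nRT/(V − nb) − a n²/V²
nRT/(V − nb) = (1.96)(0.08206)(318)/(1.24 − 1.96×0.0394) = 51.146/1.1628 = 43.985 atm
a n²/V² = (1.45)(1.96)²/(1.24)² = 3.6227 atm
P = 43.985 − 3.6227 = 40.36 atm

P ≈ 40.36 atm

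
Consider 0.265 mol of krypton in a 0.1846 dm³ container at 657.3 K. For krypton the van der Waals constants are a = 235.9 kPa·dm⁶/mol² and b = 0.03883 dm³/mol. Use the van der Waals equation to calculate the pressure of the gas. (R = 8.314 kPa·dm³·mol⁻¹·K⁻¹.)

P = nRT/(V − nb) − a n²/V²
nRT/(V − nb) = (0.265)(8.314)(657.3)/(0.1846 − 0.265×0.03883) = 1448.2/0.17431 = 8308.2 kPa
a n²/V² = (235.9)(0.265)²/(0.1846)² = 486.13 kPa
P = 8308.2 − 486.13 = 7822 kPa

P ≈ 7822 kPa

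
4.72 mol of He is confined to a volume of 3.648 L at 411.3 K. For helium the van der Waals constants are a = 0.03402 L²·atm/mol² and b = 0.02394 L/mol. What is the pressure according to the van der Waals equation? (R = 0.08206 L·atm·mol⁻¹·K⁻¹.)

P = nRT/(V − nb) − a n²/V²
nRT/(V − nb) = (4.72)(0.08206)(411.3)/(3.648 − 4.72×0.02394) = 159.31/3.5350 = 45.066 atm
a n²/V² = (0.03402)(4.72)²/(3.648)² = 0.056952 atm
P = 45.066 − 0.056952 = 45.01 atm

P ≈ 45.01 atm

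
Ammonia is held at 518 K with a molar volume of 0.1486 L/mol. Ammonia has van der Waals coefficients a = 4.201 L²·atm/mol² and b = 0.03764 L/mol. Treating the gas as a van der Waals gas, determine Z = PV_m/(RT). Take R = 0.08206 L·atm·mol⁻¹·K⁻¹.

P = RT/(V_m − b) − a/V_m² = (0.08206)(518)/(0.1486 − 0.03764) − 4.201/(0.1486)²
  = 42.507/0.11096 − 190.25 = 383.08 − 190.25 = 192.83 atm
Z = PV_m/(RT) = (192.83)(0.1486)/((0.08206)(518)) = 28.655/42.507 = 0.6741

Z ≈ 0.6741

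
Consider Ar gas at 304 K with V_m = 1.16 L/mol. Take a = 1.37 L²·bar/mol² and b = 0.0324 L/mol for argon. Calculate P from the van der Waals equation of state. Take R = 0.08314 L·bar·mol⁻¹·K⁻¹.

P ≈ 21.40 bar

P = RT/(V_m − b) − a/V_m²
RT/(V_m − b) = (0.08314)(304)/(1.16 − 0.0324) = 25.275/1.1276 = 22.415 bar
a/V_m² = 1.37/(1.16)² = 1.0181 bar
P = 22.415 − 1.0181 = 21.40 bar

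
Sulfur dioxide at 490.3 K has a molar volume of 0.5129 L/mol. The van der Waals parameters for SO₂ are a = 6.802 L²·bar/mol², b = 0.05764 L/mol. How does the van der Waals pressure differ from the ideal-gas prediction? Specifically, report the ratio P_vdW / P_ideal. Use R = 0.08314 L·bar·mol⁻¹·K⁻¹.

Ideal: P_ideal = RT/V_m = (0.08314)(490.3)/0.5129 = 79.4766 bar
vdW: P = RT/(V_m − b) − a/V_m² = 40.7635/0.455260 − 6.802/0.263066 = 89.5389 − 25.8566 = 63.6823 bar
Ratio = 63.6823/79.4766 = 0.8013

P_vdW / P_ideal ≈ 0.8013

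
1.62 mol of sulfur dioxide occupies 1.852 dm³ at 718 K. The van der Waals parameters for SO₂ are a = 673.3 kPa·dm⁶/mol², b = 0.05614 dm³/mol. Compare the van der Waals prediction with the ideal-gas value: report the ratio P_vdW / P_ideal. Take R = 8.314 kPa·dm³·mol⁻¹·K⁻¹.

P_vdW / P_ideal ≈ 0.9530

Ideal: P_ideal = nRT/V = (1.62)(8.314)(718)/1.852 = 5221.66 kPa
vdW: P = nRT/(V − nb) − a n²/V² = 9670.51/1.76105 − 1767.01/3.42990 = 5491.33 − 515.178 = 4976.15 kPa
Ratio = 4976.15/5221.66 = 0.9530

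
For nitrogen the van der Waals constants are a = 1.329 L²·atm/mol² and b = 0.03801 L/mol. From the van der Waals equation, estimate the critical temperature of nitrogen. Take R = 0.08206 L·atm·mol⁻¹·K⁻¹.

T_c ≈ 126.2 K

For a van der Waals gas, T_c = 8a/(27Rb).
T_c = 8×1.329/(27×0.08206×0.03801) = 10.632/0.084216 = 126.2 K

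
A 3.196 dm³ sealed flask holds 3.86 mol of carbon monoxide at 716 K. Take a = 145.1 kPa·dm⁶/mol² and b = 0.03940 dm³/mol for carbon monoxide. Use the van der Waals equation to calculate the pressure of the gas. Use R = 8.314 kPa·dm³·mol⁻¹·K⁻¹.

P = nRT/(V − nb) − a n²/V²
nRT/(V − nb) = (3.86)(8.314)(716)/(3.196 − 3.86×0.03940) = 22978/3.0439 = 7548.9 kPa
a n²/V² = (145.1)(3.86)²/(3.196)² = 211.65 kPa
P = 7548.9 − 211.65 = 7337 kPa

P ≈ 7337 kPa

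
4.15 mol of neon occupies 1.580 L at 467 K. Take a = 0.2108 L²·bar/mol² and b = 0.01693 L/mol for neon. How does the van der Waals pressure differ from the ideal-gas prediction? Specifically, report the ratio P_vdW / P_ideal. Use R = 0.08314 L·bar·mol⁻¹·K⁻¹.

Ideal: P_ideal = nRT/V = (4.15)(0.08314)(467)/1.580 = 101.981 bar
vdW: P = nRT/(V − nb) − a n²/V² = 161.129/1.50974 − 3.63050/2.49640 = 106.726 − 1.45429 = 105.272 bar
Ratio = 105.272/101.981 = 1.032

P_vdW / P_ideal ≈ 1.032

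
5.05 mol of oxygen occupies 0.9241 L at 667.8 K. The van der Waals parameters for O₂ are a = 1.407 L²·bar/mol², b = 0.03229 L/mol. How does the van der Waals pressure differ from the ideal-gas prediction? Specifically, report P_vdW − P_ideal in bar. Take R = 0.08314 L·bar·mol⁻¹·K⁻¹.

Ideal: P_ideal = nRT/V = (5.05)(0.08314)(667.8)/0.9241 = 303.409 bar
vdW: P = nRT/(V − nb) − a n²/V² = 280.381/0.761036 − 35.8820/0.853961 = 368.420 − 42.0183 = 326.402 bar
ΔP = 326.402 − 303.409 = 22.99 bar

ΔP ≈ 22.99 bar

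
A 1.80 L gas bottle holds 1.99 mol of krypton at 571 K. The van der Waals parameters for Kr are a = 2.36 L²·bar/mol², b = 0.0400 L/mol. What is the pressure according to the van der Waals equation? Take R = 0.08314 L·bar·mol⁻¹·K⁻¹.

P = nRT/(V − nb) − a n²/V²
nRT/(V − nb) = (1.99)(0.08314)(571)/(1.80 − 1.99×0.0400) = 94.471/1.7204 = 54.912 bar
a n²/V² = (2.36)(1.99)²/(1.80)² = 2.8845 bar
P = 54.912 − 2.8845 = 52.03 bar

P ≈ 52.03 bar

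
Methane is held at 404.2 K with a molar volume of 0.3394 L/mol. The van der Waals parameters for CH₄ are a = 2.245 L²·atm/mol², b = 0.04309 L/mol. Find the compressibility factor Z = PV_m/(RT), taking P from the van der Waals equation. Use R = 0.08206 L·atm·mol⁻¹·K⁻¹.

Z ≈ 0.9460

P = RT/(V_m − b) − a/V_m² = (0.08206)(404.2)/(0.3394 − 0.04309) − 2.245/(0.3394)²
  = 33.169/0.29631 − 19.489 = 111.94 − 19.489 = 92.45 atm
Z = PV_m/(RT) = (92.45)(0.3394)/((0.08206)(404.2)) = 31.378/33.169 = 0.9460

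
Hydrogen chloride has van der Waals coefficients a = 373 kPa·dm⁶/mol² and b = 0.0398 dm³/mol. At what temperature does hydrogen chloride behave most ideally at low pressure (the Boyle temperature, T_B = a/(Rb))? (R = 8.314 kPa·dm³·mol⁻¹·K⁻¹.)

For a van der Waals gas the second virial coefficient B₂ = b − a/(RT) vanishes at T_B = a/(Rb).
T_B = 373/(8.314×0.0398) = 373/0.33090 = 1127 K

T_B ≈ 1127 K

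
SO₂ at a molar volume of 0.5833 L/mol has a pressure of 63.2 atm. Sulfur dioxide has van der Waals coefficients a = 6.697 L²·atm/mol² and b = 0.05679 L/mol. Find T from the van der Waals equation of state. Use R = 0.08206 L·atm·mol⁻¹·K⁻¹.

T ≈ 531.8 K

T = (P + a/V_m²)(V_m − b)/R
P + a/V_m² = 63.2 + 6.697/(0.5833)² = 82.883 atm
V_m − b = 0.5833 − 0.05679 = 0.52651 L/mol
T = (82.883)(0.52651)/0.08206 = 531.8 K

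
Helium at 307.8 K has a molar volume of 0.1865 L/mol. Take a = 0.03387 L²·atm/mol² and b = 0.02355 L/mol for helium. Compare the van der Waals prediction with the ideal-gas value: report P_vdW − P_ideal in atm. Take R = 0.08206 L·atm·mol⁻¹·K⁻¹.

ΔP ≈ 18.60 atm

Ideal: P_ideal = RT/V_m = (0.08206)(307.8)/0.1865 = 135.432 atm
vdW: P = RT/(V_m − b) − a/V_m² = 25.2581/0.162950 − 0.03387/0.0347823 = 155.005 − 0.973771 = 154.031 atm
ΔP = 154.031 − 135.432 = 18.60 atm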